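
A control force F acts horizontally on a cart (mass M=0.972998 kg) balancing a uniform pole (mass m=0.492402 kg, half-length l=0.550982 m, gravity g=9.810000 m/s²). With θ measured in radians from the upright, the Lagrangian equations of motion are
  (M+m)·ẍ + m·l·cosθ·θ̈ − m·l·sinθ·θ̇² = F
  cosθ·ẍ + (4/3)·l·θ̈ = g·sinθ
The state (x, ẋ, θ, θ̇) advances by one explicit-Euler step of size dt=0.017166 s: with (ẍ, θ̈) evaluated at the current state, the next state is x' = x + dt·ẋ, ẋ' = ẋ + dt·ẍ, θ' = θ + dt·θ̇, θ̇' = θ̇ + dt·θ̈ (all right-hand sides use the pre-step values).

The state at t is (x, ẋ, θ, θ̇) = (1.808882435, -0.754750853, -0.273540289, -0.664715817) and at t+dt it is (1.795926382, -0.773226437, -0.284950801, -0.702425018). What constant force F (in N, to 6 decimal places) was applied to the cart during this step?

ẍ = (ẋ'−ẋ)/dt = (-0.773226437−-0.754750853)/0.017166 = -1.076289
θ̈ = (θ̇'−θ̇)/dt = (-0.702425018−-0.664715817)/0.017166 = -2.196738
sinθ=-0.270142, cosθ=0.962821
F = (M+m)·ẍ + m·l·cosθ·θ̈ − m·l·sinθ·θ̇² = -1.577195 + -0.573827 − -0.032383 = -2.118638

F = -2.118638 N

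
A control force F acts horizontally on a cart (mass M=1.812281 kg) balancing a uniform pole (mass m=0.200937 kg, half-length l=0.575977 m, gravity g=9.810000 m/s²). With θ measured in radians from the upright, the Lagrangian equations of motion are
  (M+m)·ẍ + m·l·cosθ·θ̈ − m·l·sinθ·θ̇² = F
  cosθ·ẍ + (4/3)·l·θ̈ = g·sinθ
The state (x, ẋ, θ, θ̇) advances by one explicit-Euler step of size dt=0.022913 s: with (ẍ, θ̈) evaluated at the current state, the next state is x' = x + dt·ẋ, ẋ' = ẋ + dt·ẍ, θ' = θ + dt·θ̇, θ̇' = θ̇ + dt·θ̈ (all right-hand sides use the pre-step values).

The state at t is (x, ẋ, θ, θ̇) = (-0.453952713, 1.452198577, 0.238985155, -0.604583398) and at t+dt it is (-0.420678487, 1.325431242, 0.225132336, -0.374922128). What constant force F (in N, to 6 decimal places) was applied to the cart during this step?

F = -10.021180 N

ẍ = (ẋ'−ẋ)/dt = (1.325431242−1.452198577)/0.022913 = -5.532551
θ̈ = (θ̇'−θ̇)/dt = (-0.374922128−-0.604583398)/0.022913 = 10.023186
sinθ=0.236717, cosθ=0.971579
F = (M+m)·ẍ + m·l·cosθ·θ̈ − m·l·sinθ·θ̇² = -11.138231 + 1.127065 − 0.010014 = -10.021180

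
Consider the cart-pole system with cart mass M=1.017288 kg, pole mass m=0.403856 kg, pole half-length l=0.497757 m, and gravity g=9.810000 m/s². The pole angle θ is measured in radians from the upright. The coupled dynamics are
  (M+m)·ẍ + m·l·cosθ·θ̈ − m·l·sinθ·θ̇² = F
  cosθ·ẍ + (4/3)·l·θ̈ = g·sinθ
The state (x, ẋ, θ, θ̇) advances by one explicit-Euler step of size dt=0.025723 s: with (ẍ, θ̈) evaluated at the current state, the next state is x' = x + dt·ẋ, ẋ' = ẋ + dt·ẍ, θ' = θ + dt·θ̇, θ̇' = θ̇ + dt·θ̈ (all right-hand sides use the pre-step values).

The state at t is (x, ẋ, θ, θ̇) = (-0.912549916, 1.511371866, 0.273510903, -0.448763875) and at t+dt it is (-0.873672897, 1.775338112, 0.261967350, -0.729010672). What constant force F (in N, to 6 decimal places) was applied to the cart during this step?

ẍ = (ẋ'−ẋ)/dt = (1.775338112−1.511371866)/0.025723 = 10.261876
θ̈ = (θ̇'−θ̇)/dt = (-0.729010672−-0.448763875)/0.025723 = -10.894794
sinθ=0.270113, cosθ=0.962828
F = (M+m)·ẍ + m·l·cosθ·θ̈ − m·l·sinθ·θ̇² = 14.583604 + -2.108686 − 0.010935 = 12.463983

F = 12.463983 N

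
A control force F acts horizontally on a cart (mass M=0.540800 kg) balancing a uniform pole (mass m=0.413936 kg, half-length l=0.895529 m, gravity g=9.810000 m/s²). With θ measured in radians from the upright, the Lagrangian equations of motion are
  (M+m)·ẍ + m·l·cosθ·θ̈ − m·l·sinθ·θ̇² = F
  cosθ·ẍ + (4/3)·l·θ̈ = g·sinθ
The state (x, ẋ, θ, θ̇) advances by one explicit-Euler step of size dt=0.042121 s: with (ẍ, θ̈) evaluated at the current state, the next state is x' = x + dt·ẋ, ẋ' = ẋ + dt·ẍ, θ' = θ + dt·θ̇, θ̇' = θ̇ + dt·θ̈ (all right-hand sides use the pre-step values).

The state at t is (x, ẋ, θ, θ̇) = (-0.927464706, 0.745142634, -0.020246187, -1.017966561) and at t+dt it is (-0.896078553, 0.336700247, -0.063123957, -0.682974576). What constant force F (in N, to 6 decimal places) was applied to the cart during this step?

ẍ = (ẋ'−ẋ)/dt = (0.336700247−0.745142634)/0.042121 = -9.696882
θ̈ = (θ̇'−θ̇)/dt = (-0.682974576−-1.017966561)/0.042121 = 7.953087
sinθ=-0.020245, cosθ=0.999795
F = (M+m)·ẍ + m·l·cosθ·θ̈ − m·l·sinθ·θ̇² = -9.257963 + 2.947539 − -0.007777 = -6.302647

F = -6.302647 N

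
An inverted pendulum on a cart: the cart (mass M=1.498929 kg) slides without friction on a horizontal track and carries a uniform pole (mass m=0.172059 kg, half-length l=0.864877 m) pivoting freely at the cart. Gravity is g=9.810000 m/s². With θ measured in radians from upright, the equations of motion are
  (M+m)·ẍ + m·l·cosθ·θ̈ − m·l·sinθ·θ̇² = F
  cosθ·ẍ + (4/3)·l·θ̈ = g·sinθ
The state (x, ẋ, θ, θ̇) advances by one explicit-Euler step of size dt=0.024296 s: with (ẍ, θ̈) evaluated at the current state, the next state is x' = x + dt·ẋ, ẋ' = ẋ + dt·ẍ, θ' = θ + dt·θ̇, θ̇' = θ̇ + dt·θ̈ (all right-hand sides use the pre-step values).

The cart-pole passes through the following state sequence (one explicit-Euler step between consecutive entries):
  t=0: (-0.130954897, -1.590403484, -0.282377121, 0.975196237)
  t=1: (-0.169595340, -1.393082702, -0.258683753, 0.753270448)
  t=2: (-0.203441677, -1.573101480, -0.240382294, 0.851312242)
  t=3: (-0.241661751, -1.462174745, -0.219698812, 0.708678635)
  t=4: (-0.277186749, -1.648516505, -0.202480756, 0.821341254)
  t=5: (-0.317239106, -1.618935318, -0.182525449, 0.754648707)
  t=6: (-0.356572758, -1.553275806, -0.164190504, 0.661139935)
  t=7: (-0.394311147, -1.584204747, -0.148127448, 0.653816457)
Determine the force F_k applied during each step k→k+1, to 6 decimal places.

F_0 = 12.304984 N
F_1 = -11.778905 N
F_2 = 6.806308 N
F_3 = -12.126144 N
F_4 = 1.654533 N
F_5 = 3.967983 N
F_6 = -2.160797 N

step 0→1:
  ẍ = (ẋ'−ẋ)/dt = (-1.393082702−-1.590403484)/0.024296 = 8.121534
  θ̈ = (θ̇'−θ̇)/dt = (0.753270448−0.975196237)/0.024296 = -9.134252
  sinθ=-0.278639, cosθ=0.960396
  F = (M+m)·ẍ + m·l·cosθ·θ̈ − m·l·sinθ·θ̇² = 13.570985 + -1.305434 − -0.039433 = 12.304984
step 1→2:
  ẍ = (ẋ'−ẋ)/dt = (-1.573101480−-1.393082702)/0.024296 = -7.409400
  θ̈ = (θ̇'−θ̇)/dt = (0.851312242−0.753270448)/0.024296 = 4.035306
  sinθ=-0.255808, cosθ=0.966728
  F = (M+m)·ẍ + m·l·cosθ·θ̈ − m·l·sinθ·θ̇² = -12.381018 + 0.580513 − -0.021600 = -11.778905
step 2→3:
  ẍ = (ẋ'−ẋ)/dt = (-1.462174745−-1.573101480)/0.024296 = 4.565638
  θ̈ = (θ̇'−θ̇)/dt = (0.708678635−0.851312242)/0.024296 = -5.870662
  sinθ=-0.238074, cosθ=0.971247
  F = (M+m)·ẍ + m·l·cosθ·θ̈ − m·l·sinθ·θ̇² = 7.629126 + -0.848494 − -0.025676 = 6.806308
step 3→4:
  ẍ = (ẋ'−ẋ)/dt = (-1.648516505−-1.462174745)/0.024296 = -7.669648
  θ̈ = (θ̇'−θ̇)/dt = (0.821341254−0.708678635)/0.024296 = 4.637085
  sinθ=-0.217936, cosθ=0.975963
  F = (M+m)·ẍ + m·l·cosθ·θ̈ − m·l·sinθ·θ̇² = -12.815889 + 0.673458 − -0.016288 = -12.126144
step 4→5:
  ẍ = (ẋ'−ẋ)/dt = (-1.618935318−-1.648516505)/0.024296 = 1.217533
  θ̈ = (θ̇'−θ̇)/dt = (0.754648707−0.821341254)/0.024296 = -2.745001
  sinθ=-0.201100, cosθ=0.979571
  F = (M+m)·ẍ + m·l·cosθ·θ̈ − m·l·sinθ·θ̇² = 2.034483 + -0.400138 − -0.020188 = 1.654533
step 5→6:
  ẍ = (ẋ'−ẋ)/dt = (-1.553275806−-1.618935318)/0.024296 = 2.702482
  θ̈ = (θ̇'−θ̇)/dt = (0.661139935−0.754648707)/0.024296 = -3.848731
  sinθ=-0.181514, cosθ=0.983388
  F = (M+m)·ẍ + m·l·cosθ·θ̈ − m·l·sinθ·θ̇² = 4.515816 + -0.563215 − -0.015383 = 3.967983
step 6→7:
  ẍ = (ẋ'−ẋ)/dt = (-1.584204747−-1.553275806)/0.024296 = -1.273005
  θ̈ = (θ̇'−θ̇)/dt = (0.653816457−0.661139935)/0.024296 = -0.301427
  sinθ=-0.163454, cosθ=0.986551
  F = (M+m)·ẍ + m·l·cosθ·θ̈ − m·l·sinθ·θ̇² = -2.127177 + -0.044252 − -0.010632 = -2.160797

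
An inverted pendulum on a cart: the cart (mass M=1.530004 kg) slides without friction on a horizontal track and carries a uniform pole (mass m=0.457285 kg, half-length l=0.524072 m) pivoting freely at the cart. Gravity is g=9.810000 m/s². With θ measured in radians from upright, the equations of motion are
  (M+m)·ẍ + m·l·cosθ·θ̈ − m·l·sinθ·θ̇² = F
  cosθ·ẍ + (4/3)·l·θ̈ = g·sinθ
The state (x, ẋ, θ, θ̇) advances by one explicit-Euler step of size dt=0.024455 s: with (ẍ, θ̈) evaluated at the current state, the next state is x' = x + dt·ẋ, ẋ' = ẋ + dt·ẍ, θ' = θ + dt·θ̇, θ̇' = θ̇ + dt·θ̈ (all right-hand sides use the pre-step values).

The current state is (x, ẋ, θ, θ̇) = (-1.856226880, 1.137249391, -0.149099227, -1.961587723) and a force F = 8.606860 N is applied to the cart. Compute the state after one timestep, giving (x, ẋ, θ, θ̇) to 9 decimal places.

sinθ=-0.148547414, cosθ=0.988905287
temp = (F + m·l·θ̇²·sinθ)/(M+m) = (8.606860 + -0.136980415)/1.987289 = 4.262027106
θ̈ = (g·sinθ − cosθ·temp)/(l·(4/3 − m·cos²θ/(M+m))) = -9.765284992
ẍ = temp − m·l·θ̈·cosθ/(M+m) = 5.426572722
Euler: x'=-1.856226880+0.024455·1.137249391=-1.828415446, ẋ'=1.137249391+0.024455·5.426572722=1.269956227
       θ'=-0.149099227+0.024455·-1.961587723=-0.197069855, θ̇'=-1.961587723+0.024455·-9.765284992=-2.200397767

(-1.828415446, 1.269956227, -0.197069855, -2.200397767)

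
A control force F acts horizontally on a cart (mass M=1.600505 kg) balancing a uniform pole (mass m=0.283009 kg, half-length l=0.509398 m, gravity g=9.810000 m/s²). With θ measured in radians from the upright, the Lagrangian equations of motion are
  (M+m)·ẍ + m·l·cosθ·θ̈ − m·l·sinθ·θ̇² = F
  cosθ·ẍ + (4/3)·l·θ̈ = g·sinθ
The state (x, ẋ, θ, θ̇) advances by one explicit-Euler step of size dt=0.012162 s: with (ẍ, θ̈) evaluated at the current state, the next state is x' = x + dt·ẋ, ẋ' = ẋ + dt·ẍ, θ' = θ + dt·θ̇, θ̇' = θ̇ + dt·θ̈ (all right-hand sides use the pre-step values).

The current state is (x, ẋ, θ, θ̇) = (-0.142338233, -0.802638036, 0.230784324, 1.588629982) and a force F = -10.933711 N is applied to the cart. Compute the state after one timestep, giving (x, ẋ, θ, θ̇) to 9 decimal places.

sinθ=0.228741123, cosθ=0.973487287
temp = (F + m·l·θ̇²·sinθ)/(M+m) = (-10.933711 + 0.083223742)/1.883514 = -5.760768042
θ̈ = (g·sinθ − cosθ·temp)/(l·(4/3 − m·cos²θ/(M+m))) = 12.942930299
ẍ = temp − m·l·θ̈·cosθ/(M+m) = -6.725155440
Euler: x'=-0.142338233+0.012162·-0.802638036=-0.152099917, ẋ'=-0.802638036+0.012162·-6.725155440=-0.884429376
       θ'=0.230784324+0.012162·1.588629982=0.250105242, θ̇'=1.588629982+0.012162·12.942930299=1.746041900

(-0.152099917, -0.884429376, 0.250105242, 1.746041900)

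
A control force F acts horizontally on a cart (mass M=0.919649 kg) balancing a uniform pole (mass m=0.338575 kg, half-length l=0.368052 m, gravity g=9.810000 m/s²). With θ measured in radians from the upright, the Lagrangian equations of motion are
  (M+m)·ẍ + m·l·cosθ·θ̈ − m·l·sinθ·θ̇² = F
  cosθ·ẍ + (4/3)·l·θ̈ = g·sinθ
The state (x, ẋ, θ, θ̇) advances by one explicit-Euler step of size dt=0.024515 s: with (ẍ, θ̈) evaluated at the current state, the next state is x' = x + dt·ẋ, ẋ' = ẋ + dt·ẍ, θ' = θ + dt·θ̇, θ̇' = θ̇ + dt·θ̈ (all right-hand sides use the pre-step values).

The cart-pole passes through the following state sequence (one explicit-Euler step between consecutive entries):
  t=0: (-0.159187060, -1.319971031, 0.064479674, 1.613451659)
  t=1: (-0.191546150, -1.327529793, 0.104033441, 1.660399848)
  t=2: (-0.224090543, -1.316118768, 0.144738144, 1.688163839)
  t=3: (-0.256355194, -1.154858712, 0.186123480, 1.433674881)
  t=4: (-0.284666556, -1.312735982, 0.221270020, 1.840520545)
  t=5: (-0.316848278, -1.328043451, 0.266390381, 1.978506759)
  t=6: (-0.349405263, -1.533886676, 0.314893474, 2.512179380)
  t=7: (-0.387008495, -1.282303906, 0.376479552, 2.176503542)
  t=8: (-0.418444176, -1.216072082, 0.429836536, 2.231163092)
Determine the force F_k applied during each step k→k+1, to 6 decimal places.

F_0 = -0.170705 N
F_1 = 0.690356 N
F_2 = 6.945318 N
F_3 = -6.118058 N
F_4 = -0.193992 N
F_5 = -8.076198 N
F_6 = 11.046439 N
F_7 = 3.440681 N

step 0→1:
  ẍ = (ẋ'−ẋ)/dt = (-1.327529793−-1.319971031)/0.024515 = -0.308332
  θ̈ = (θ̇'−θ̇)/dt = (1.660399848−1.613451659)/0.024515 = 1.915080
  sinθ=0.064435, cosθ=0.997922
  F = (M+m)·ẍ + m·l·cosθ·θ̈ − m·l·sinθ·θ̇² = -0.387951 + 0.238148 − 0.020902 = -0.170705
step 1→2:
  ẍ = (ẋ'−ẋ)/dt = (-1.316118768−-1.327529793)/0.024515 = 0.465471
  θ̈ = (θ̇'−θ̇)/dt = (1.688163839−1.660399848)/0.024515 = 1.132531
  sinθ=0.103846, cosθ=0.994593
  F = (M+m)·ẍ + m·l·cosθ·θ̈ − m·l·sinθ·θ̇² = 0.585667 + 0.140365 − 0.035676 = 0.690356
step 2→3:
  ẍ = (ẋ'−ẋ)/dt = (-1.154858712−-1.316118768)/0.024515 = 6.578016
  θ̈ = (θ̇'−θ̇)/dt = (1.433674881−1.688163839)/0.024515 = -10.380949
  sinθ=0.144233, cosθ=0.989544
  F = (M+m)·ẍ + m·l·cosθ·θ̈ − m·l·sinθ·θ̇² = 8.276617 + -1.280077 − 0.051222 = 6.945318
step 3→4:
  ẍ = (ẋ'−ẋ)/dt = (-1.312735982−-1.154858712)/0.024515 = -6.440027
  θ̈ = (θ̇'−θ̇)/dt = (1.840520545−1.433674881)/0.024515 = 16.595785
  sinθ=0.185051, cosθ=0.982729
  F = (M+m)·ẍ + m·l·cosθ·θ̈ − m·l·sinθ·θ̇² = -8.102997 + 2.032337 − 0.047398 = -6.118058
step 4→5:
  ẍ = (ẋ'−ẋ)/dt = (-1.328043451−-1.312735982)/0.024515 = -0.624412
  θ̈ = (θ̇'−θ̇)/dt = (1.978506759−1.840520545)/0.024515 = 5.628644
  sinθ=0.219469, cosθ=0.975620
  F = (M+m)·ẍ + m·l·cosθ·θ̈ − m·l·sinθ·θ̇² = -0.785651 + 0.684303 − 0.092644 = -0.193992
step 5→6:
  ẍ = (ẋ'−ẋ)/dt = (-1.533886676−-1.328043451)/0.024515 = -8.396623
  θ̈ = (θ̇'−θ̇)/dt = (2.512179380−1.978506759)/0.024515 = 21.769228
  sinθ=0.263251, cosθ=0.964727
  F = (M+m)·ẍ + m·l·cosθ·θ̈ − m·l·sinθ·θ̇² = -10.564833 + 2.617048 − 0.128413 = -8.076198
step 6→7:
  ẍ = (ẋ'−ẋ)/dt = (-1.282303906−-1.533886676)/0.024515 = 10.262401
  θ̈ = (θ̇'−θ̇)/dt = (2.176503542−2.512179380)/0.024515 = -13.692671
  sinθ=0.309715, cosθ=0.950829
  F = (M+m)·ẍ + m·l·cosθ·θ̈ − m·l·sinθ·θ̇² = 12.912400 + -1.622388 − 0.243572 = 11.046439
step 7→8:
  ẍ = (ẋ'−ẋ)/dt = (-1.216072082−-1.282303906)/0.024515 = 2.701686
  θ̈ = (θ̇'−θ̇)/dt = (2.231163092−2.176503542)/0.024515 = 2.229637
  sinθ=0.367649, cosθ=0.929965
  F = (M+m)·ẍ + m·l·cosθ·θ̈ − m·l·sinθ·θ̇² = 3.399326 + 0.258383 − 0.217028 = 3.440681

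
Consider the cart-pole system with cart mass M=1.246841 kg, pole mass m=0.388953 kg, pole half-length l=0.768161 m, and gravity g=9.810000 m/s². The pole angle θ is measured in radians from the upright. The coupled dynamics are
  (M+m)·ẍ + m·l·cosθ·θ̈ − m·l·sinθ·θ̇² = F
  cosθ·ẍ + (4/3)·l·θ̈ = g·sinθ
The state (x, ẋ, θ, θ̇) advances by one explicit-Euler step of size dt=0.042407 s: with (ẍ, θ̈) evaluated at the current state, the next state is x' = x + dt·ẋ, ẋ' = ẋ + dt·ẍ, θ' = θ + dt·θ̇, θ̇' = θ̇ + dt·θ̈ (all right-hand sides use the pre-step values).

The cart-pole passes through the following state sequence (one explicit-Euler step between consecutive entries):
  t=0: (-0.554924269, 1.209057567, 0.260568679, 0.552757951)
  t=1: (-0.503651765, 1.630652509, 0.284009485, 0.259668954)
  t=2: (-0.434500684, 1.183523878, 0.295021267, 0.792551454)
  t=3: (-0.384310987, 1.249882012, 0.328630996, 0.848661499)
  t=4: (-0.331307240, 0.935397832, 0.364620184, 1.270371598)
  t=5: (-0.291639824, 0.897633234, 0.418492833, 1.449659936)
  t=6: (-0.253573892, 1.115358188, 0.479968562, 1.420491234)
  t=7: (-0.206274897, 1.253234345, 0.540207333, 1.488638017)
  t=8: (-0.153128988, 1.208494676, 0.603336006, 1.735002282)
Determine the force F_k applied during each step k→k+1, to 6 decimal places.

F_0 = 14.243696 N
F_1 = -13.649021 N
F_2 = 2.883353 N
F_3 = -9.388106 N
F_4 = -0.448529 N
F_5 = 7.955516 N
F_6 = 5.465891 N
F_7 = -0.577713 N

step 0→1:
  ẍ = (ẋ'−ẋ)/dt = (1.630652509−1.209057567)/0.042407 = 9.941636
  θ̈ = (θ̇'−θ̇)/dt = (0.259668954−0.552757951)/0.042407 = -6.911335
  sinθ=0.257630, cosθ=0.966244
  F = (M+m)·ẍ + m·l·cosθ·θ̈ − m·l·sinθ·θ̇² = 16.262468 + -1.995253 − 0.023519 = 14.243696
step 1→2:
  ẍ = (ẋ'−ẋ)/dt = (1.183523878−1.630652509)/0.042407 = -10.543746
  θ̈ = (θ̇'−θ̇)/dt = (0.792551454−0.259668954)/0.042407 = 12.565909
  sinθ=0.280207, cosθ=0.959940
  F = (M+m)·ẍ + m·l·cosθ·θ̈ − m·l·sinθ·θ̇² = -17.247396 + 3.604020 − 0.005645 = -13.649021
step 2→3:
  ẍ = (ẋ'−ẋ)/dt = (1.249882012−1.183523878)/0.042407 = 1.564792
  θ̈ = (θ̇'−θ̇)/dt = (0.848661499−0.792551454)/0.042407 = 1.323132
  sinθ=0.290760, cosθ=0.956796
  F = (M+m)·ẍ + m·l·cosθ·θ̈ − m·l·sinθ·θ̇² = 2.559677 + 0.378244 − 0.054568 = 2.883353
step 3→4:
  ẍ = (ẋ'−ẋ)/dt = (0.935397832−1.249882012)/0.042407 = -7.415855
  θ̈ = (θ̇'−θ̇)/dt = (1.270371598−0.848661499)/0.042407 = 9.944351
  sinθ=0.322748, cosθ=0.946485
  F = (M+m)·ẍ + m·l·cosθ·θ̈ − m·l·sinθ·θ̇² = -12.130812 + 2.812157 − 0.069451 = -9.388106
step 4→5:
  ẍ = (ẋ'−ẋ)/dt = (0.897633234−0.935397832)/0.042407 = -0.890527
  θ̈ = (θ̇'−θ̇)/dt = (1.449659936−1.270371598)/0.042407 = 4.227801
  sinθ=0.356594, cosθ=0.934259
  F = (M+m)·ẍ + m·l·cosθ·θ̈ − m·l·sinθ·θ̇² = -1.456719 + 1.180134 − 0.171943 = -0.448529
step 5→6:
  ẍ = (ẋ'−ẋ)/dt = (1.115358188−0.897633234)/0.042407 = 5.134175
  θ̈ = (θ̇'−θ̇)/dt = (1.420491234−1.449659936)/0.042407 = -0.687828
  sinθ=0.406384, cosθ=0.913702
  F = (M+m)·ẍ + m·l·cosθ·θ̈ − m·l·sinθ·θ̇² = 8.398452 + -0.187773 − 0.255163 = 7.955516
step 6→7:
  ẍ = (ẋ'−ẋ)/dt = (1.253234345−1.115358188)/0.042407 = 3.251259
  θ̈ = (θ̇'−θ̇)/dt = (1.488638017−1.420491234)/0.042407 = 1.606970
  sinθ=0.461751, cosθ=0.887009
  F = (M+m)·ẍ + m·l·cosθ·θ̈ − m·l·sinθ·θ̇² = 5.318391 + 0.425878 − 0.278378 = 5.465891
step 7→8:
  ẍ = (ẋ'−ẋ)/dt = (1.208494676−1.253234345)/0.042407 = -1.055007
  θ̈ = (θ̇'−θ̇)/dt = (1.735002282−1.488638017)/0.042407 = 5.809519
  sinθ=0.514314, cosθ=0.857602
  F = (M+m)·ẍ + m·l·cosθ·θ̈ − m·l·sinθ·θ̇² = -1.725774 + 1.488591 − 0.340530 = -0.577713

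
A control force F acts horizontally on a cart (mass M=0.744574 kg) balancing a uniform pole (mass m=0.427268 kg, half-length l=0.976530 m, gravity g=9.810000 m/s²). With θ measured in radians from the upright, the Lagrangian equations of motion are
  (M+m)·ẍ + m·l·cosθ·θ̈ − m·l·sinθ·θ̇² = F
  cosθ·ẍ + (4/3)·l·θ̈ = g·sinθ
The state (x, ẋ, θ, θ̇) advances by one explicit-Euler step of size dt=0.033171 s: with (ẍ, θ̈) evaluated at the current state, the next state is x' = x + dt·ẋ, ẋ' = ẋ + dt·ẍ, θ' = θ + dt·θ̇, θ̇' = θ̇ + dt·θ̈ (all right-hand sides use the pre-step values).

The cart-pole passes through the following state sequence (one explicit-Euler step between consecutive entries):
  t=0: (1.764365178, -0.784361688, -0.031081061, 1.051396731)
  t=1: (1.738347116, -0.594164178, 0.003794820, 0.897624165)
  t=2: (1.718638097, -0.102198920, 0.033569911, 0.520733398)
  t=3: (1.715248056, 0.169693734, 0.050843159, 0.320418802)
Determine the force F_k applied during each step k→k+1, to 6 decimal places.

F_0 = 4.800211 N
F_1 = 12.637860 N
F_2 = 7.083208 N

step 0→1:
  ẍ = (ẋ'−ẋ)/dt = (-0.594164178−-0.784361688)/0.033171 = 5.733849
  θ̈ = (θ̇'−θ̇)/dt = (0.897624165−1.051396731)/0.033171 = -4.635753
  sinθ=-0.031076, cosθ=0.999517
  F = (M+m)·ẍ + m·l·cosθ·θ̈ − m·l·sinθ·θ̇² = 6.719165 + -1.933288 − -0.014333 = 4.800211
step 1→2:
  ẍ = (ẋ'−ẋ)/dt = (-0.102198920−-0.594164178)/0.033171 = 14.831186
  θ̈ = (θ̇'−θ̇)/dt = (0.520733398−0.897624165)/0.033171 = -11.362056
  sinθ=0.003795, cosθ=0.999993
  F = (M+m)·ẍ + m·l·cosθ·θ̈ − m·l·sinθ·θ̇² = 17.379806 + -4.740670 − 0.001276 = 12.637860
step 2→3:
  ẍ = (ẋ'−ẋ)/dt = (0.169693734−-0.102198920)/0.033171 = 8.196698
  θ̈ = (θ̇'−θ̇)/dt = (0.320418802−0.520733398)/0.033171 = -6.038847
  sinθ=0.033564, cosθ=0.999437
  F = (M+m)·ẍ + m·l·cosθ·θ̈ − m·l·sinθ·θ̇² = 9.605234 + -2.518229 − 0.003797 = 7.083208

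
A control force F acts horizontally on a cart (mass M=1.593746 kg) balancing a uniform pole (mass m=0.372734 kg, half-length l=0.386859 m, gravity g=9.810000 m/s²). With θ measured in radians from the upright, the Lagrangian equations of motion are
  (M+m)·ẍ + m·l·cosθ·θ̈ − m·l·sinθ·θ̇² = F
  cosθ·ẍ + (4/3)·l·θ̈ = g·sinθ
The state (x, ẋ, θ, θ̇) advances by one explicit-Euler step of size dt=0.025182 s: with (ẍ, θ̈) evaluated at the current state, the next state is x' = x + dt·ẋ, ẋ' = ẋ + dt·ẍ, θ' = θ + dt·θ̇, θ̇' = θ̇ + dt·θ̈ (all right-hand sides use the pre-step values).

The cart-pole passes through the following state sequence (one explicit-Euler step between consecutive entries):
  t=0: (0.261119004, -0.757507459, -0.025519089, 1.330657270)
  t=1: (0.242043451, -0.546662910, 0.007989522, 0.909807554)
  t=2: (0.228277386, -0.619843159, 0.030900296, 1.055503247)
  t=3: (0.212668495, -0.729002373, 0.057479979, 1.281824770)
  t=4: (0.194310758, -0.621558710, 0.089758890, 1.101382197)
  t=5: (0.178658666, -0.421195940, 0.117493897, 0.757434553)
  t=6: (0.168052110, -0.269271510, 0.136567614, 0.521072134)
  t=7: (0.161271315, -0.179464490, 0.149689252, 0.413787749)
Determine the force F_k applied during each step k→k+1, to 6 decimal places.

F_0 = 14.062456 N
F_1 = -4.881404 N
F_2 = -7.233954 N
F_3 = 7.345208 N
F_4 = 13.669228 N
F_5 = 10.510076 N
F_6 = 6.399158 N

step 0→1:
  ẍ = (ẋ'−ẋ)/dt = (-0.546662910−-0.757507459)/0.025182 = 8.372828
  θ̈ = (θ̇'−θ̇)/dt = (0.909807554−1.330657270)/0.025182 = -16.712323
  sinθ=-0.025516, cosθ=0.999674
  F = (M+m)·ẍ + m·l·cosθ·θ̈ − m·l·sinθ·θ̇² = 16.464998 + -2.409057 − -0.006515 = 14.062456
step 1→2:
  ẍ = (ẋ'−ẋ)/dt = (-0.619843159−-0.546662910)/0.025182 = -2.906054
  θ̈ = (θ̇'−θ̇)/dt = (1.055503247−0.909807554)/0.025182 = 5.785708
  sinθ=0.007989, cosθ=0.999968
  F = (M+m)·ẍ + m·l·cosθ·θ̈ − m·l·sinθ·θ̇² = -5.714697 + 0.834246 − 0.000954 = -4.881404
step 2→3:
  ẍ = (ẋ'−ẋ)/dt = (-0.729002373−-0.619843159)/0.025182 = -4.334811
  θ̈ = (θ̇'−θ̇)/dt = (1.281824770−1.055503247)/0.025182 = 8.987432
  sinθ=0.030895, cosθ=0.999523
  F = (M+m)·ẍ + m·l·cosθ·θ̈ − m·l·sinθ·θ̇² = -8.524319 + 1.295329 − 0.004963 = -7.233954
step 3→4:
  ẍ = (ẋ'−ẋ)/dt = (-0.621558710−-0.729002373)/0.025182 = 4.266685
  θ̈ = (θ̇'−θ̇)/dt = (1.101382197−1.281824770)/0.025182 = -7.165538
  sinθ=0.057448, cosθ=0.998348
  F = (M+m)·ẍ + m·l·cosθ·θ̈ − m·l·sinθ·θ̇² = 8.390351 + -1.031532 − 0.013611 = 7.345208
step 4→5:
  ẍ = (ẋ'−ẋ)/dt = (-0.421195940−-0.621558710)/0.025182 = 7.956587
  θ̈ = (θ̇'−θ̇)/dt = (0.757434553−1.101382197)/0.025182 = -13.658472
  sinθ=0.089638, cosθ=0.995974
  F = (M+m)·ẍ + m·l·cosθ·θ̈ − m·l·sinθ·θ̇² = 15.646469 + -1.961562 − 0.015679 = 13.669228
step 5→6:
  ẍ = (ẋ'−ẋ)/dt = (-0.269271510−-0.421195940)/0.025182 = 6.033057
  θ̈ = (θ̇'−θ̇)/dt = (0.521072134−0.757434553)/0.025182 = -9.386165
  sinθ=0.117224, cosθ=0.993106
  F = (M+m)·ẍ + m·l·cosθ·θ̈ − m·l·sinθ·θ̇² = 11.863885 + -1.344112 − 0.009697 = 10.510076
step 6→7:
  ẍ = (ẋ'−ẋ)/dt = (-0.179464490−-0.269271510)/0.025182 = 3.566318
  θ̈ = (θ̇'−θ̇)/dt = (0.413787749−0.521072134)/0.025182 = -4.260360
  sinθ=0.136143, cosθ=0.990689
  F = (M+m)·ẍ + m·l·cosθ·θ̈ − m·l·sinθ·θ̇² = 7.013093 + -0.608605 − 0.005330 = 6.399158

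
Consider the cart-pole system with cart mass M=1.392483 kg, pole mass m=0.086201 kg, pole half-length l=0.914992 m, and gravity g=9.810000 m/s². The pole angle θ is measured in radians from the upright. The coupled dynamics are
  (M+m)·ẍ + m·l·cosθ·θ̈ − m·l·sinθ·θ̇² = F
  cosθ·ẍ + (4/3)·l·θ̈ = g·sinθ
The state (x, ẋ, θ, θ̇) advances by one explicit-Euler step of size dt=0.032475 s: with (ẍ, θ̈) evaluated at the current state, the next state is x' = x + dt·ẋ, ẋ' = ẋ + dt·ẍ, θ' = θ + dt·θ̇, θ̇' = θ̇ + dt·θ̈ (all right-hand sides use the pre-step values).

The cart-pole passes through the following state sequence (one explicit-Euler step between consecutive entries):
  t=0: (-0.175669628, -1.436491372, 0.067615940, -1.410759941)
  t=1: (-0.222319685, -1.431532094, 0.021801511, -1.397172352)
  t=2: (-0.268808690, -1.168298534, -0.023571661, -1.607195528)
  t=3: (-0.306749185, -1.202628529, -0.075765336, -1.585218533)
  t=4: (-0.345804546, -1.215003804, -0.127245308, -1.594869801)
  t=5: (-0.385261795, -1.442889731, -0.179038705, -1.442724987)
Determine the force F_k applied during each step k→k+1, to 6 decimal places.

step 0→1:
  ẍ = (ẋ'−ẋ)/dt = (-1.431532094−-1.436491372)/0.032475 = 0.152711
  θ̈ = (θ̇'−θ̇)/dt = (-1.397172352−-1.410759941)/0.032475 = 0.418401
  sinθ=0.067564, cosθ=0.997715
  F = (M+m)·ẍ + m·l·cosθ·θ̈ − m·l·sinθ·θ̇² = 0.225811 + 0.032925 − 0.010606 = 0.248130
step 1→2:
  ẍ = (ẋ'−ẋ)/dt = (-1.168298534−-1.431532094)/0.032475 = 8.105729
  θ̈ = (θ̇'−θ̇)/dt = (-1.607195528−-1.397172352)/0.032475 = -6.467226
  sinθ=0.021800, cosθ=0.999762
  F = (M+m)·ẍ + m·l·cosθ·θ̈ − m·l·sinθ·θ̇² = 11.985812 + -0.509970 − 0.003356 = 11.472486
step 2→3:
  ẍ = (ẋ'−ẋ)/dt = (-1.202628529−-1.168298534)/0.032475 = -1.057121
  θ̈ = (θ̇'−θ̇)/dt = (-1.585218533−-1.607195528)/0.032475 = 0.676736
  sinθ=-0.023569, cosθ=0.999722
  F = (M+m)·ẍ + m·l·cosθ·θ̈ − m·l·sinθ·θ̇² = -1.563147 + 0.053362 − -0.004802 = -1.504984
step 3→4:
  ẍ = (ẋ'−ẋ)/dt = (-1.215003804−-1.202628529)/0.032475 = -0.381071
  θ̈ = (θ̇'−θ̇)/dt = (-1.594869801−-1.585218533)/0.032475 = -0.297191
  sinθ=-0.075693, cosθ=0.997131
  F = (M+m)·ẍ + m·l·cosθ·θ̈ − m·l·sinθ·θ̇² = -0.563483 + -0.023373 − -0.015002 = -0.571854
step 4→5:
  ẍ = (ẋ'−ẋ)/dt = (-1.442889731−-1.215003804)/0.032475 = -7.017273
  θ̈ = (θ̇'−θ̇)/dt = (-1.442724987−-1.594869801)/0.032475 = 4.684983
  sinθ=-0.126902, cosθ=0.991915
  F = (M+m)·ẍ + m·l·cosθ·θ̈ − m·l·sinθ·θ̇² = -10.376329 + 0.366532 − -0.025459 = -9.984337

F_0 = 0.248130 N
F_1 = 11.472486 N
F_2 = -1.504984 N
F_3 = -0.571854 N
F_4 = -9.984337 N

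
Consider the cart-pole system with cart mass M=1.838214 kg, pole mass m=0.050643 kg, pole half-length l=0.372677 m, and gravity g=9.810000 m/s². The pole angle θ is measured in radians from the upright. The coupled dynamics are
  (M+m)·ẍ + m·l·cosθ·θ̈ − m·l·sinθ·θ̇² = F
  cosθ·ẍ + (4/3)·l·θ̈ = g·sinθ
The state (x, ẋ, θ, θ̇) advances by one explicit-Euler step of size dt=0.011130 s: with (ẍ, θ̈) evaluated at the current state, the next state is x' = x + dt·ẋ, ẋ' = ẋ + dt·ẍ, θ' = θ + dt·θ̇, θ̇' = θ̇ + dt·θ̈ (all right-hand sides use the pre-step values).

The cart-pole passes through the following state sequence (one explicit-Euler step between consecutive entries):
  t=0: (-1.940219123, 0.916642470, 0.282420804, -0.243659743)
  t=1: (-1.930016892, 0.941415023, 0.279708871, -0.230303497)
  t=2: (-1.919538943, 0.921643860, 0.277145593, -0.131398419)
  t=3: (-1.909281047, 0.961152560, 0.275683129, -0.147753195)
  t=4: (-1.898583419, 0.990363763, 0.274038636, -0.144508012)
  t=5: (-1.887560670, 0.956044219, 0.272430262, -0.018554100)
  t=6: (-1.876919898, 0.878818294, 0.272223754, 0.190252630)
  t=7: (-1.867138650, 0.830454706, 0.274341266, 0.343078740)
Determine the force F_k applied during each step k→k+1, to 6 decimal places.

step 0→1:
  ẍ = (ẋ'−ẋ)/dt = (0.941415023−0.916642470)/0.011130 = 2.225746
  θ̈ = (θ̇'−θ̇)/dt = (-0.230303497−-0.243659743)/0.011130 = 1.200022
  sinθ=0.278681, cosθ=0.960384
  F = (M+m)·ẍ + m·l·cosθ·θ̈ − m·l·sinθ·θ̇² = 4.204116 + 0.021751 − 0.000312 = 4.225555
step 1→2:
  ẍ = (ẋ'−ẋ)/dt = (0.921643860−0.941415023)/0.011130 = -1.776385
  θ̈ = (θ̇'−θ̇)/dt = (-0.131398419−-0.230303497)/0.011130 = 8.886350
  sinθ=0.276076, cosθ=0.961136
  F = (M+m)·ẍ + m·l·cosθ·θ̈ − m·l·sinθ·θ̇² = -3.355337 + 0.161198 − 0.000276 = -3.194415
step 2→3:
  ẍ = (ẋ'−ẋ)/dt = (0.961152560−0.921643860)/0.011130 = 3.549748
  θ̈ = (θ̇'−θ̇)/dt = (-0.147753195−-0.131398419)/0.011130 = -1.469432
  sinθ=0.273611, cosθ=0.961840
  F = (M+m)·ẍ + m·l·cosθ·θ̈ − m·l·sinθ·θ̇² = 6.704967 + -0.026675 − 0.000089 = 6.678203
step 3→4:
  ẍ = (ẋ'−ẋ)/dt = (0.990363763−0.961152560)/0.011130 = 2.624546
  θ̈ = (θ̇'−θ̇)/dt = (-0.144508012−-0.147753195)/0.011130 = 0.291571
  sinθ=0.272204, cosθ=0.962239
  F = (M+m)·ẍ + m·l·cosθ·θ̈ − m·l·sinθ·θ̇² = 4.957393 + 0.005295 − 0.000112 = 4.962576
step 4→5:
  ẍ = (ẋ'−ẋ)/dt = (0.956044219−0.990363763)/0.011130 = -3.083517
  θ̈ = (θ̇'−θ̇)/dt = (-0.018554100−-0.144508012)/0.011130 = 11.316614
  sinθ=0.270622, cosθ=0.962686
  F = (M+m)·ẍ + m·l·cosθ·θ̈ − m·l·sinθ·θ̇² = -5.824323 + 0.205614 − 0.000107 = -5.618815
step 5→6:
  ẍ = (ẋ'−ẋ)/dt = (0.878818294−0.956044219)/0.011130 = -6.938538
  θ̈ = (θ̇'−θ̇)/dt = (0.190252630−-0.018554100)/0.011130 = 18.760713
  sinθ=0.269073, cosθ=0.963120
  F = (M+m)·ẍ + m·l·cosθ·θ̈ − m·l·sinθ·θ̇² = -13.105906 + 0.341021 − 0.000002 = -12.764886
step 6→7:
  ẍ = (ẋ'−ẋ)/dt = (0.830454706−0.878818294)/0.011130 = -4.345336
  θ̈ = (θ̇'−θ̇)/dt = (0.343078740−0.190252630)/0.011130 = 13.731007
  sinθ=0.268874, cosθ=0.963175
  F = (M+m)·ẍ + m·l·cosθ·θ̈ − m·l·sinθ·θ̇² = -8.207718 + 0.249609 − 0.000184 = -7.958293

F_0 = 4.225555 N
F_1 = -3.194415 N
F_2 = 6.678203 N
F_3 = 4.962576 N
F_4 = -5.618815 N
F_5 = -12.764886 N
F_6 = -7.958293 N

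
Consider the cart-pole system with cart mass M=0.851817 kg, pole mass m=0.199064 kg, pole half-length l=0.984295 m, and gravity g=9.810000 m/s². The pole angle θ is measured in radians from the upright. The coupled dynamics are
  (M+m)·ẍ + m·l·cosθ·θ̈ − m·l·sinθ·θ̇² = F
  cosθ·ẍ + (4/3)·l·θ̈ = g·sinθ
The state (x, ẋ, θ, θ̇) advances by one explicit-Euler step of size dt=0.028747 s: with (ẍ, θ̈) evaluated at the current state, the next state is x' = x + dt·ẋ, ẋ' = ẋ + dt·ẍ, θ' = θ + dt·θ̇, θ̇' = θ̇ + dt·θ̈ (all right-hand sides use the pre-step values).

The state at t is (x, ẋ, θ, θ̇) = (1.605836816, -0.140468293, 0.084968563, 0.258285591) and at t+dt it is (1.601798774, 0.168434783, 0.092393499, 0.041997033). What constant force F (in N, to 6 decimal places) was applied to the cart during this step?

F = 9.822322 N

ẍ = (ẋ'−ẋ)/dt = (0.168434783−-0.140468293)/0.028747 = 10.745576
θ̈ = (θ̇'−θ̇)/dt = (0.041997033−0.258285591)/0.028747 = -7.523865
sinθ=0.084866, cosθ=0.996392
F = (M+m)·ẍ + m·l·cosθ·θ̈ − m·l·sinθ·θ̇² = 11.292322 + -1.468890 − 0.001109 = 9.822322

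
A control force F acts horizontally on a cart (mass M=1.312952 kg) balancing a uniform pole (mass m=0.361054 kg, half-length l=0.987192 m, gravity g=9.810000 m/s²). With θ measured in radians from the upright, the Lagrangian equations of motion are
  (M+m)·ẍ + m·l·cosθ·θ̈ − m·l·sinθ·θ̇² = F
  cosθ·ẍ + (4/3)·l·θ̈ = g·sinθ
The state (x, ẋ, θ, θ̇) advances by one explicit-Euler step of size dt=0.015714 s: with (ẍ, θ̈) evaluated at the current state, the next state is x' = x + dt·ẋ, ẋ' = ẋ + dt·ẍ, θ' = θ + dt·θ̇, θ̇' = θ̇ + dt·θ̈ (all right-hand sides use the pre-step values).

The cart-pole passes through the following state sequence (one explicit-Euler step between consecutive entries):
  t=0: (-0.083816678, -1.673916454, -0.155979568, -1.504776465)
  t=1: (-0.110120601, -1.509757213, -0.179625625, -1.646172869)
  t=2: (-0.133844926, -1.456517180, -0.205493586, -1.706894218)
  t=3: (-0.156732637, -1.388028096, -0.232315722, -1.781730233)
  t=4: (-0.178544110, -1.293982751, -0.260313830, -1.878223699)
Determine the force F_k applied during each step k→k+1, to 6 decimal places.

step 0→1:
  ẍ = (ẋ'−ẋ)/dt = (-1.509757213−-1.673916454)/0.015714 = 10.446687
  θ̈ = (θ̇'−θ̇)/dt = (-1.646172869−-1.504776465)/0.015714 = -8.998117
  sinθ=-0.155348, cosθ=0.987860
  F = (M+m)·ẍ + m·l·cosθ·θ̈ − m·l·sinθ·θ̇² = 17.487817 + -3.168259 − -0.125378 = 14.444936
step 1→2:
  ẍ = (ẋ'−ẋ)/dt = (-1.456517180−-1.509757213)/0.015714 = 3.388064
  θ̈ = (θ̇'−θ̇)/dt = (-1.706894218−-1.646172869)/0.015714 = -3.864156
  sinθ=-0.178661, cosθ=0.983911
  F = (M+m)·ẍ + m·l·cosθ·θ̈ − m·l·sinθ·θ̇² = 5.671639 + -1.355140 − -0.172566 = 4.489065
step 2→3:
  ẍ = (ẋ'−ẋ)/dt = (-1.388028096−-1.456517180)/0.015714 = 4.358476
  θ̈ = (θ̇'−θ̇)/dt = (-1.781730233−-1.706894218)/0.015714 = -4.762378
  sinθ=-0.204050, cosθ=0.978960
  F = (M+m)·ẍ + m·l·cosθ·θ̈ − m·l·sinθ·θ̇² = 7.296114 + -1.661739 − -0.211897 = 5.846272
step 3→4:
  ẍ = (ẋ'−ẋ)/dt = (-1.293982751−-1.388028096)/0.015714 = 5.984813
  θ̈ = (θ̇'−θ̇)/dt = (-1.878223699−-1.781730233)/0.015714 = -6.140605
  sinθ=-0.230232, cosθ=0.973136
  F = (M+m)·ẍ + m·l·cosθ·θ̈ − m·l·sinθ·θ̇² = 10.018612 + -2.129896 − -0.260509 = 8.149225

F_0 = 14.444936 N
F_1 = 4.489065 N
F_2 = 5.846272 N
F_3 = 8.149225 N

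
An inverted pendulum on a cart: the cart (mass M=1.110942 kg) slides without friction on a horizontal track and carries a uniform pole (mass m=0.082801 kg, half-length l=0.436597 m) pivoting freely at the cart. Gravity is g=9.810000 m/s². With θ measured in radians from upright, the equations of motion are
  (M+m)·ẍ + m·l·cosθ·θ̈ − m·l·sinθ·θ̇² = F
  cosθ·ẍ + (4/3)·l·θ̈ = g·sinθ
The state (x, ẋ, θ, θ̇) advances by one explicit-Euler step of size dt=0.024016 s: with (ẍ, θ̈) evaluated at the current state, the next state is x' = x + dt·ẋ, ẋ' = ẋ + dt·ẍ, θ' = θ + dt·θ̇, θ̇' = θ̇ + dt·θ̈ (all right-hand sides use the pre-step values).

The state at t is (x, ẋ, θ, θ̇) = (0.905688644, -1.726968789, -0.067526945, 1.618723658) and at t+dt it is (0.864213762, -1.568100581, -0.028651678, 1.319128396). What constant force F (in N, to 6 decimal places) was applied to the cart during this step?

F = 7.453174 N

ẍ = (ẋ'−ẋ)/dt = (-1.568100581−-1.726968789)/0.024016 = 6.615099
θ̈ = (θ̇'−θ̇)/dt = (1.319128396−1.618723658)/0.024016 = -12.474819
sinθ=-0.067476, cosθ=0.997721
F = (M+m)·ẍ + m·l·cosθ·θ̈ − m·l·sinθ·θ̇² = 7.896728 + -0.449945 − -0.006392 = 7.453174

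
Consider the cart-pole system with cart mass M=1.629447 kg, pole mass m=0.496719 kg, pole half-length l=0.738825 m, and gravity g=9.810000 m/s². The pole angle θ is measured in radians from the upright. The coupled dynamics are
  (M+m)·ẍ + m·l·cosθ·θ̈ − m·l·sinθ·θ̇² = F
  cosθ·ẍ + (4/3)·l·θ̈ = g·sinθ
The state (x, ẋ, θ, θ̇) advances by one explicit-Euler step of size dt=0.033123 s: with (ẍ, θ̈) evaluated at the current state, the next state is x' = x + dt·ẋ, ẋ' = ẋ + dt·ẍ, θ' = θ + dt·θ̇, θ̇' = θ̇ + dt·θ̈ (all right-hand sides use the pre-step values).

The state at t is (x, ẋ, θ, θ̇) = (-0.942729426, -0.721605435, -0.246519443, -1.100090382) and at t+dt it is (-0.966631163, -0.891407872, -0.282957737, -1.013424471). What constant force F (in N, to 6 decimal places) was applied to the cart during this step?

F = -9.860050 N

ẍ = (ẋ'−ẋ)/dt = (-0.891407872−-0.721605435)/0.033123 = -5.126421
θ̈ = (θ̇'−θ̇)/dt = (-1.013424471−-1.100090382)/0.033123 = 2.616487
sinθ=-0.244030, cosθ=0.969768
F = (M+m)·ẍ + m·l·cosθ·θ̈ − m·l·sinθ·θ̇² = -10.899622 + 0.931191 − -0.108381 = -9.860050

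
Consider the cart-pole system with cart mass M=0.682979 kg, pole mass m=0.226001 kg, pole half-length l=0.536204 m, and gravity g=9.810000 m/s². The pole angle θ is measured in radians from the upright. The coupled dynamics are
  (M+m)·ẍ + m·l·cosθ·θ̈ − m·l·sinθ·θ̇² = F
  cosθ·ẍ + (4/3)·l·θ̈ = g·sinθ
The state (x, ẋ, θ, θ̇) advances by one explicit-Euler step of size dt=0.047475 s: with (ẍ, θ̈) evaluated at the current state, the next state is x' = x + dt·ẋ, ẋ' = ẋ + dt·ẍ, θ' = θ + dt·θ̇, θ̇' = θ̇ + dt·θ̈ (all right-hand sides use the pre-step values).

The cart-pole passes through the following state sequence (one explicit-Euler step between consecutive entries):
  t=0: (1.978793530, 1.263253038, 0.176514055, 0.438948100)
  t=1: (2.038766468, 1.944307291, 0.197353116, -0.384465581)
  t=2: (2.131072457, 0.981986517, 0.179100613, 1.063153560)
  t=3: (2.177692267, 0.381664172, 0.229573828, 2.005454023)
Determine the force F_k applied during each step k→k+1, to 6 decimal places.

step 0→1:
  ẍ = (ẋ'−ẋ)/dt = (1.944307291−1.263253038)/0.047475 = 14.345535
  θ̈ = (θ̇'−θ̇)/dt = (-0.384465581−0.438948100)/0.047475 = -17.344153
  sinθ=0.175599, cosθ=0.984462
  F = (M+m)·ẍ + m·l·cosθ·θ̈ − m·l·sinθ·θ̇² = 13.039804 + -2.069152 − 0.004100 = 10.966552
step 1→2:
  ẍ = (ẋ'−ẋ)/dt = (0.981986517−1.944307291)/0.047475 = -20.270053
  θ̈ = (θ̇'−θ̇)/dt = (1.063153560−-0.384465581)/0.047475 = 30.492241
  sinθ=0.196075, cosθ=0.980589
  F = (M+m)·ẍ + m·l·cosθ·θ̈ − m·l·sinθ·θ̇² = -18.425073 + 3.623404 − 0.003512 = -14.805181
step 2→3:
  ẍ = (ẋ'−ẋ)/dt = (0.381664172−0.981986517)/0.047475 = -12.645020
  θ̈ = (θ̇'−θ̇)/dt = (2.005454023−1.063153560)/0.047475 = 19.848351
  sinθ=0.178145, cosθ=0.984004
  F = (M+m)·ẍ + m·l·cosθ·θ̈ − m·l·sinθ·θ̇² = -11.494071 + 2.366802 − 0.024401 = -9.151670

F_0 = 10.966552 N
F_1 = -14.805181 N
F_2 = -9.151670 N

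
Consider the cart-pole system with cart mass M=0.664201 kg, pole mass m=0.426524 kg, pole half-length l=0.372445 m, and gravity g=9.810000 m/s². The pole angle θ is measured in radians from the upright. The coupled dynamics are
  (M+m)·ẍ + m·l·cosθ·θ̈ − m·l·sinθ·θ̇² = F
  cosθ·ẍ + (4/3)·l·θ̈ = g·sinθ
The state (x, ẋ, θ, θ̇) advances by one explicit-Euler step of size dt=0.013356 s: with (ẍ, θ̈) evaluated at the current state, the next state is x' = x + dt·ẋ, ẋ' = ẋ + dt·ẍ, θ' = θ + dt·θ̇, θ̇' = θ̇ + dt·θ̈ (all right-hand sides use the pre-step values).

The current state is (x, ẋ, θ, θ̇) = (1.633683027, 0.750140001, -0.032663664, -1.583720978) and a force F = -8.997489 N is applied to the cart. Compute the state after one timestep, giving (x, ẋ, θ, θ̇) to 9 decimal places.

sinθ=-0.032657856, cosθ=0.999466590
temp = (F + m·l·θ̇²·sinθ)/(M+m) = (-8.997489 + -0.013012197)/1.090725 = -8.261020144
θ̈ = (g·sinθ − cosθ·temp)/(l·(4/3 − m·cos²θ/(M+m))) = 22.603581787
ẍ = temp − m·l·θ̈·cosθ/(M+m) = -11.551323185
Euler: x'=1.633683027+0.013356·0.750140001=1.643701897, ẋ'=0.750140001+0.013356·-11.551323185=0.595860529
       θ'=-0.032663664+0.013356·-1.583720978=-0.053815841, θ̇'=-1.583720978+0.013356·22.603581787=-1.281827540

(1.643701897, 0.595860529, -0.053815841, -1.281827540)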